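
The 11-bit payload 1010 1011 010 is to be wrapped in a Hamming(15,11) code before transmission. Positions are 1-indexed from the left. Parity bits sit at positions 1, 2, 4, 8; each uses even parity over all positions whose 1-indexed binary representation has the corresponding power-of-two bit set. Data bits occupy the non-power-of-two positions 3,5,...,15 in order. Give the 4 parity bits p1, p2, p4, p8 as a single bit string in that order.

Place data bits at non-power-of-two positions: b3=1, b5=0, b6=1, b7=0, b9=1, b10=0, b11=1, b12=1, b13=0, b14=1, b15=0.
p1 = XOR of data positions {3,5,7,9,11,13,15} = 1⊕0⊕0⊕1⊕1⊕0⊕0 = 1
p2 = XOR of data positions {3,6,7,10,11,14,15} = 1⊕1⊕0⊕0⊕1⊕1⊕0 = 0
p4 = XOR of data positions {5,6,7,12,13,14,15} = 0⊕1⊕0⊕1⊕0⊕1⊕0 = 1
p8 = XOR of data positions {9,10,11,12,13,14,15} = 1⊕0⊕1⊕1⊕0⊕1⊕0 = 0
Parity bits p1,p2,p4,p8 = 1010

1010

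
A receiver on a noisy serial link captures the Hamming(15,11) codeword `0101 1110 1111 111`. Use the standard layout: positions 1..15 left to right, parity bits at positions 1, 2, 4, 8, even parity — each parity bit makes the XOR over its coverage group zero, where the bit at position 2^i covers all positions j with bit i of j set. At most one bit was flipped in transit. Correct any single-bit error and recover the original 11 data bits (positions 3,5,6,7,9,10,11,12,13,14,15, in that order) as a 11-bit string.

01111011111

s1: b1⊕b3⊕b5⊕b7⊕b9⊕b11⊕b13⊕b15 = 0⊕0⊕1⊕1⊕1⊕1⊕1⊕1 = 0
s2: b2⊕b3⊕b6⊕b7⊕b10⊕b11⊕b14⊕b15 = 1⊕0⊕1⊕1⊕1⊕1⊕1⊕1 = 1
s4: b4⊕b5⊕b6⊕b7⊕b12⊕b13⊕b14⊕b15 = 1⊕1⊕1⊕1⊕1⊕1⊕1⊕1 = 0
s8: b8⊕b9⊕b10⊕b11⊕b12⊕b13⊕b14⊕b15 = 0⊕1⊕1⊕1⊕1⊕1⊕1⊕1 = 1
Syndrome (s8...s1) = 1010 → position 10.
Flip bit 10: corrected codeword = 010111101011111
Data bits at positions 3,5,6,7,9,10,11,12,13,14,15: 01111011111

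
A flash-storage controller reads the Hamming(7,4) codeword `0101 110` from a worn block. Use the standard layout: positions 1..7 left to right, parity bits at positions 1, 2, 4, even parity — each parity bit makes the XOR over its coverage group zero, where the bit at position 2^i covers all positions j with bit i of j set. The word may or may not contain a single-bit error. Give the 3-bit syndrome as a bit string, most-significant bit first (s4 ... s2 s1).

s1: b1⊕b3⊕b5⊕b7 = 0⊕0⊕1⊕0 = 1
s2: b2⊕b3⊕b6⊕b7 = 1⊕0⊕1⊕0 = 0
s4: b4⊕b5⊕b6⊕b7 = 1⊕1⊕1⊕0 = 1
Syndrome (s4...s1) = 101 → position 5.

101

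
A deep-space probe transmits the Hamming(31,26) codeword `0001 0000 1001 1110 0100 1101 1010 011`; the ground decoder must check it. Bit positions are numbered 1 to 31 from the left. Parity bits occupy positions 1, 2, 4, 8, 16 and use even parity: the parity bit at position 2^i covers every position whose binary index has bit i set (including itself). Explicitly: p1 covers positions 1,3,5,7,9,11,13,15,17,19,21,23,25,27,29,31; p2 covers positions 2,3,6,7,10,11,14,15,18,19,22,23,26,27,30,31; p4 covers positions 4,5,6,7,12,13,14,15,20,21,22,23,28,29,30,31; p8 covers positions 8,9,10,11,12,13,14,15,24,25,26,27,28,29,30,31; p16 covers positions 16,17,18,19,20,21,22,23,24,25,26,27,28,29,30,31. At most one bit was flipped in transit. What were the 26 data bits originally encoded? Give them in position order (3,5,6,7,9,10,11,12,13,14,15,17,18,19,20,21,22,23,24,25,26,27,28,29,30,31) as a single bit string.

s1: b1⊕b3⊕b5⊕b7⊕b9⊕b11⊕b13⊕b15⊕b17⊕b19⊕b21⊕b23⊕b25⊕b27⊕b29⊕b31 = 0⊕0⊕0⊕0⊕1⊕0⊕1⊕1⊕0⊕0⊕1⊕0⊕1⊕1⊕0⊕1 = 1
s2: b2⊕b3⊕b6⊕b7⊕b10⊕b11⊕b14⊕b15⊕b18⊕b19⊕b22⊕b23⊕b26⊕b27⊕b30⊕b31 = 0⊕0⊕0⊕0⊕0⊕0⊕1⊕1⊕1⊕0⊕1⊕0⊕0⊕1⊕1⊕1 = 1
s4: b4⊕b5⊕b6⊕b7⊕b12⊕b13⊕b14⊕b15⊕b20⊕b21⊕b22⊕b23⊕b28⊕b29⊕b30⊕b31 = 1⊕0⊕0⊕0⊕1⊕1⊕1⊕1⊕0⊕1⊕1⊕0⊕0⊕0⊕1⊕1 = 1
s8: b8⊕b9⊕b10⊕b11⊕b12⊕b13⊕b14⊕b15⊕b24⊕b25⊕b26⊕b27⊕b28⊕b29⊕b30⊕b31 = 0⊕1⊕0⊕0⊕1⊕1⊕1⊕1⊕1⊕1⊕0⊕1⊕0⊕0⊕1⊕1 = 0
s16: b16⊕b17⊕b18⊕b19⊕b20⊕b21⊕b22⊕b23⊕b24⊕b25⊕b26⊕b27⊕b28⊕b29⊕b30⊕b31 = 0⊕0⊕1⊕0⊕0⊕1⊕1⊕0⊕1⊕1⊕0⊕1⊕0⊕0⊕1⊕1 = 0
Syndrome (s16...s1) = 00111 → position 7.
Flip bit 7: corrected codeword = 0001001010011110010011011010011
Data bits at positions 3,5,6,7,9,10,11,12,13,14,15,17,18,19,20,21,22,23,24,25,26,27,28,29,30,31: 00011001111010011011010011

00011001111010011011010011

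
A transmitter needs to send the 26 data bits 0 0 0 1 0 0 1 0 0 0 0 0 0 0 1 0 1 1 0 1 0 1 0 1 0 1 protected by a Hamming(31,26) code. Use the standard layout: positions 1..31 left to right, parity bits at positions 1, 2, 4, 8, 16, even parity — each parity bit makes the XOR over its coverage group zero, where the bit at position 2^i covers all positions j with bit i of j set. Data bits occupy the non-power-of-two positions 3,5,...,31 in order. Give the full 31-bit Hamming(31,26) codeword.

1000001100100001000101101010101

Place data bits at non-power-of-two positions: b3=0, b5=0, b6=0, b7=1, b9=0, b10=0, b11=1, b12=0, b13=0, b14=0, b15=0, b17=0, b18=0, b19=0, b20=1, b21=0, b22=1, b23=1, b24=0, b25=1, b26=0, b27=1, b28=0, b29=1, b30=0, b31=1.
p1 = XOR of data positions {3,5,7,9,11,13,15,17,19,21,23,25,27,29,31} = 0⊕0⊕1⊕0⊕1⊕0⊕0⊕0⊕0⊕0⊕1⊕1⊕1⊕1⊕1 = 1
p2 = XOR of data positions {3,6,7,10,11,14,15,18,19,22,23,26,27,30,31} = 0⊕0⊕1⊕0⊕1⊕0⊕0⊕0⊕0⊕1⊕1⊕0⊕1⊕0⊕1 = 0
p4 = XOR of data positions {5,6,7,12,13,14,15,20,21,22,23,28,29,30,31} = 0⊕0⊕1⊕0⊕0⊕0⊕0⊕1⊕0⊕1⊕1⊕0⊕1⊕0⊕1 = 0
p8 = XOR of data positions {9,10,11,12,13,14,15,24,25,26,27,28,29,30,31} = 0⊕0⊕1⊕0⊕0⊕0⊕0⊕0⊕1⊕0⊕1⊕0⊕1⊕0⊕1 = 1
p16 = XOR of data positions {17,18,19,20,21,22,23,24,25,26,27,28,29,30,31} = 0⊕0⊕0⊕1⊕0⊕1⊕1⊕0⊕1⊕0⊕1⊕0⊕1⊕0⊕1 = 1
Codeword b1..b31 = 1000001100100001000101101010101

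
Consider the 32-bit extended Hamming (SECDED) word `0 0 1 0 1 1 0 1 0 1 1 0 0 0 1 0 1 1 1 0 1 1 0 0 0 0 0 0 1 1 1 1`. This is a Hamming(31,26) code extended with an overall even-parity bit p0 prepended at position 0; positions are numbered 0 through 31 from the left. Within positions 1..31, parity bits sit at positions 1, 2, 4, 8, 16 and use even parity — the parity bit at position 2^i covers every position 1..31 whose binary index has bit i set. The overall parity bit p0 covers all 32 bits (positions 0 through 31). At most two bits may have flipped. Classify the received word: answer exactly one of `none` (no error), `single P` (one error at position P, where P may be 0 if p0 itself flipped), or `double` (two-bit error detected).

s1: b1⊕b3⊕b5⊕b7⊕b9⊕b11⊕b13⊕b15⊕b17⊕b19⊕b21⊕b23⊕b25⊕b27⊕b29⊕b31 = 0⊕0⊕1⊕1⊕1⊕0⊕0⊕0⊕1⊕0⊕1⊕0⊕0⊕0⊕1⊕1 = 1
s2: b2⊕b3⊕b6⊕b7⊕b10⊕b11⊕b14⊕b15⊕b18⊕b19⊕b22⊕b23⊕b26⊕b27⊕b30⊕b31 = 1⊕0⊕0⊕1⊕1⊕0⊕1⊕0⊕1⊕0⊕0⊕0⊕0⊕0⊕1⊕1 = 1
s4: b4⊕b5⊕b6⊕b7⊕b12⊕b13⊕b14⊕b15⊕b20⊕b21⊕b22⊕b23⊕b28⊕b29⊕b30⊕b31 = 1⊕1⊕0⊕1⊕0⊕0⊕1⊕0⊕1⊕1⊕0⊕0⊕1⊕1⊕1⊕1 = 0
s8: b8⊕b9⊕b10⊕b11⊕b12⊕b13⊕b14⊕b15⊕b24⊕b25⊕b26⊕b27⊕b28⊕b29⊕b30⊕b31 = 0⊕1⊕1⊕0⊕0⊕0⊕1⊕0⊕0⊕0⊕0⊕0⊕1⊕1⊕1⊕1 = 1
s16: b16⊕b17⊕b18⊕b19⊕b20⊕b21⊕b22⊕b23⊕b24⊕b25⊕b26⊕b27⊕b28⊕b29⊕b30⊕b31 = 1⊕1⊕1⊕0⊕1⊕1⊕0⊕0⊕0⊕0⊕0⊕0⊕1⊕1⊕1⊕1 = 1
Syndrome (s16...s1) = 11011 → position 27.
Overall parity (XOR of all 32 bits, including p0): 0⊕0⊕1⊕0⊕1⊕1⊕0⊕1⊕0⊕1⊕1⊕0⊕0⊕0⊕1⊕0⊕1⊕1⊕1⊕0⊕1⊕1⊕0⊕0⊕0⊕0⊕0⊕0⊕1⊕1⊕1⊕1 = 0
Overall=0, syndrome position=27 → double-bit error detected (uncorrectable).

double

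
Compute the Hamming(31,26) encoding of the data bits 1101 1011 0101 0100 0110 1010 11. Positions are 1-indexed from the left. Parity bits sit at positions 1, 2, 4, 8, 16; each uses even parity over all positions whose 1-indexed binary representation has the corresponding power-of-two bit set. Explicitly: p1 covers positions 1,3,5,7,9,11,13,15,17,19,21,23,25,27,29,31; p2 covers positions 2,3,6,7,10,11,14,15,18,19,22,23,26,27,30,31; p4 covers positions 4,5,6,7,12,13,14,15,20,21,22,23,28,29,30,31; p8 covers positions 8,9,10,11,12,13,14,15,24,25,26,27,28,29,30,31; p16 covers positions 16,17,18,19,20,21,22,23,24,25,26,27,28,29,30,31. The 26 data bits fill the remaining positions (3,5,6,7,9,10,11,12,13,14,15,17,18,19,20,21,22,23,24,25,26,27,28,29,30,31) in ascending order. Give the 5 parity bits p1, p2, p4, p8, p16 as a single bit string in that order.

Place data bits at non-power-of-two positions: b3=1, b5=1, b6=0, b7=1, b9=1, b10=0, b11=1, b12=1, b13=0, b14=1, b15=0, b17=1, b18=0, b19=1, b20=0, b21=0, b22=0, b23=1, b24=1, b25=0, b26=1, b27=0, b28=1, b29=0, b30=1, b31=1.
p1 = XOR of data positions {3,5,7,9,11,13,15,17,19,21,23,25,27,29,31} = 1⊕1⊕1⊕1⊕1⊕0⊕0⊕1⊕1⊕0⊕1⊕0⊕0⊕0⊕1 = 1
p2 = XOR of data positions {3,6,7,10,11,14,15,18,19,22,23,26,27,30,31} = 1⊕0⊕1⊕0⊕1⊕1⊕0⊕0⊕1⊕0⊕1⊕1⊕0⊕1⊕1 = 1
p4 = XOR of data positions {5,6,7,12,13,14,15,20,21,22,23,28,29,30,31} = 1⊕0⊕1⊕1⊕0⊕1⊕0⊕0⊕0⊕0⊕1⊕1⊕0⊕1⊕1 = 0
p8 = XOR of data positions {9,10,11,12,13,14,15,24,25,26,27,28,29,30,31} = 1⊕0⊕1⊕1⊕0⊕1⊕0⊕1⊕0⊕1⊕0⊕1⊕0⊕1⊕1 = 1
p16 = XOR of data positions {17,18,19,20,21,22,23,24,25,26,27,28,29,30,31} = 1⊕0⊕1⊕0⊕0⊕0⊕1⊕1⊕0⊕1⊕0⊕1⊕0⊕1⊕1 = 0
Parity bits p1,p2,p4,p8,p16 = 11010

11010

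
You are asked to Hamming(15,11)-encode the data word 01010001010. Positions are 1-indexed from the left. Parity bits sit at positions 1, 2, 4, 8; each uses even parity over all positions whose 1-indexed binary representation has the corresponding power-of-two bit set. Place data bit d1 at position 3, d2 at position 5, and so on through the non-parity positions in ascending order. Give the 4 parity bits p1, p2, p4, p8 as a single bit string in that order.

Place data bits at non-power-of-two positions: b3=0, b5=1, b6=0, b7=1, b9=0, b10=0, b11=0, b12=1, b13=0, b14=1, b15=0.
p1 = XOR of data positions {3,5,7,9,11,13,15} = 0⊕1⊕1⊕0⊕0⊕0⊕0 = 0
p2 = XOR of data positions {3,6,7,10,11,14,15} = 0⊕0⊕1⊕0⊕0⊕1⊕0 = 0
p4 = XOR of data positions {5,6,7,12,13,14,15} = 1⊕0⊕1⊕1⊕0⊕1⊕0 = 0
p8 = XOR of data positions {9,10,11,12,13,14,15} = 0⊕0⊕0⊕1⊕0⊕1⊕0 = 0
Parity bits p1,p2,p4,p8 = 0000

0000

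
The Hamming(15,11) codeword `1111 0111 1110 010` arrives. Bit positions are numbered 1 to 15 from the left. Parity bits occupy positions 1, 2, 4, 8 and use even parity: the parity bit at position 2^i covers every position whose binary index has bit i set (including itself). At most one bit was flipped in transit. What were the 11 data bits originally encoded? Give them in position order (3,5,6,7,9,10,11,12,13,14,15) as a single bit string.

10111100010

s1: b1⊕b3⊕b5⊕b7⊕b9⊕b11⊕b13⊕b15 = 1⊕1⊕0⊕1⊕1⊕1⊕0⊕0 = 1
s2: b2⊕b3⊕b6⊕b7⊕b10⊕b11⊕b14⊕b15 = 1⊕1⊕1⊕1⊕1⊕1⊕1⊕0 = 1
s4: b4⊕b5⊕b6⊕b7⊕b12⊕b13⊕b14⊕b15 = 1⊕0⊕1⊕1⊕0⊕0⊕1⊕0 = 0
s8: b8⊕b9⊕b10⊕b11⊕b12⊕b13⊕b14⊕b15 = 1⊕1⊕1⊕1⊕0⊕0⊕1⊕0 = 1
Syndrome (s8...s1) = 1011 → position 11.
Flip bit 11: corrected codeword = 111101111100010
Data bits at positions 3,5,6,7,9,10,11,12,13,14,15: 10111100010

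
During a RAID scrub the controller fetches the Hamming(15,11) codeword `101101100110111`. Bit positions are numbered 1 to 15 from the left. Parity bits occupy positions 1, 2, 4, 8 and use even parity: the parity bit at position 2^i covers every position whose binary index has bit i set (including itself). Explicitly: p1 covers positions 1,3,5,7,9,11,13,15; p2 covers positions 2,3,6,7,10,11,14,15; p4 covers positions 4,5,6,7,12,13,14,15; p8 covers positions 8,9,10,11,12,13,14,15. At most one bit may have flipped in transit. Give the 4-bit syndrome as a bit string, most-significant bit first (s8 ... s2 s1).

s1: b1⊕b3⊕b5⊕b7⊕b9⊕b11⊕b13⊕b15 = 1⊕1⊕0⊕1⊕0⊕1⊕1⊕1 = 0
s2: b2⊕b3⊕b6⊕b7⊕b10⊕b11⊕b14⊕b15 = 0⊕1⊕1⊕1⊕1⊕1⊕1⊕1 = 1
s4: b4⊕b5⊕b6⊕b7⊕b12⊕b13⊕b14⊕b15 = 1⊕0⊕1⊕1⊕0⊕1⊕1⊕1 = 0
s8: b8⊕b9⊕b10⊕b11⊕b12⊕b13⊕b14⊕b15 = 0⊕0⊕1⊕1⊕0⊕1⊕1⊕1 = 1
Syndrome (s8...s1) = 1010 → position 10.

1010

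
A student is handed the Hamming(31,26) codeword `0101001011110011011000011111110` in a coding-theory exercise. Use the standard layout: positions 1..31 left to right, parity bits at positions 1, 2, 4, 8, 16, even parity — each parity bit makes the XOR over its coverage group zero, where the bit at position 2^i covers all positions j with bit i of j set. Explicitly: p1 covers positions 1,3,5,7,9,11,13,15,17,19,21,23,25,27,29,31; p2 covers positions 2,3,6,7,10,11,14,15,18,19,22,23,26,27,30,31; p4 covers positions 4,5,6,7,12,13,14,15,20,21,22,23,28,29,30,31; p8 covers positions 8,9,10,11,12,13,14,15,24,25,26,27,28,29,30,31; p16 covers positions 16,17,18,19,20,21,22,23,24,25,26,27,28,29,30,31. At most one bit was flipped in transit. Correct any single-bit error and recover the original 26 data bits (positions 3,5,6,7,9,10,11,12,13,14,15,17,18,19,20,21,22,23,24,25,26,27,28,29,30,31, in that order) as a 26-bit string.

00011111001011000011111110

s1: b1⊕b3⊕b5⊕b7⊕b9⊕b11⊕b13⊕b15⊕b17⊕b19⊕b21⊕b23⊕b25⊕b27⊕b29⊕b31 = 0⊕0⊕0⊕1⊕1⊕1⊕0⊕1⊕0⊕1⊕0⊕0⊕1⊕1⊕1⊕0 = 0
s2: b2⊕b3⊕b6⊕b7⊕b10⊕b11⊕b14⊕b15⊕b18⊕b19⊕b22⊕b23⊕b26⊕b27⊕b30⊕b31 = 1⊕0⊕0⊕1⊕1⊕1⊕0⊕1⊕1⊕1⊕0⊕0⊕1⊕1⊕1⊕0 = 0
s4: b4⊕b5⊕b6⊕b7⊕b12⊕b13⊕b14⊕b15⊕b20⊕b21⊕b22⊕b23⊕b28⊕b29⊕b30⊕b31 = 1⊕0⊕0⊕1⊕1⊕0⊕0⊕1⊕0⊕0⊕0⊕0⊕1⊕1⊕1⊕0 = 1
s8: b8⊕b9⊕b10⊕b11⊕b12⊕b13⊕b14⊕b15⊕b24⊕b25⊕b26⊕b27⊕b28⊕b29⊕b30⊕b31 = 0⊕1⊕1⊕1⊕1⊕0⊕0⊕1⊕1⊕1⊕1⊕1⊕1⊕1⊕1⊕0 = 0
s16: b16⊕b17⊕b18⊕b19⊕b20⊕b21⊕b22⊕b23⊕b24⊕b25⊕b26⊕b27⊕b28⊕b29⊕b30⊕b31 = 1⊕0⊕1⊕1⊕0⊕0⊕0⊕0⊕1⊕1⊕1⊕1⊕1⊕1⊕1⊕0 = 0
Syndrome (s16...s1) = 00100 → position 4.
Flip bit 4: corrected codeword = 0100001011110011011000011111110
Data bits at positions 3,5,6,7,9,10,11,12,13,14,15,17,18,19,20,21,22,23,24,25,26,27,28,29,30,31: 00011111001011000011111110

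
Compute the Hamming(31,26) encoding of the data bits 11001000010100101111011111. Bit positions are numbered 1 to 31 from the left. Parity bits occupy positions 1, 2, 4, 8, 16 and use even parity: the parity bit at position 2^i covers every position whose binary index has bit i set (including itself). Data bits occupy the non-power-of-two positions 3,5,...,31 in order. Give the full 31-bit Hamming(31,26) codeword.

Place data bits at non-power-of-two positions: b3=1, b5=1, b6=0, b7=0, b9=1, b10=0, b11=0, b12=0, b13=0, b14=1, b15=0, b17=1, b18=0, b19=0, b20=1, b21=0, b22=1, b23=1, b24=1, b25=1, b26=0, b27=1, b28=1, b29=1, b30=1, b31=1.
p1 = XOR of data positions {3,5,7,9,11,13,15,17,19,21,23,25,27,29,31} = 1⊕1⊕0⊕1⊕0⊕0⊕0⊕1⊕0⊕0⊕1⊕1⊕1⊕1⊕1 = 1
p2 = XOR of data positions {3,6,7,10,11,14,15,18,19,22,23,26,27,30,31} = 1⊕0⊕0⊕0⊕0⊕1⊕0⊕0⊕0⊕1⊕1⊕0⊕1⊕1⊕1 = 1
p4 = XOR of data positions {5,6,7,12,13,14,15,20,21,22,23,28,29,30,31} = 1⊕0⊕0⊕0⊕0⊕1⊕0⊕1⊕0⊕1⊕1⊕1⊕1⊕1⊕1 = 1
p8 = XOR of data positions {9,10,11,12,13,14,15,24,25,26,27,28,29,30,31} = 1⊕0⊕0⊕0⊕0⊕1⊕0⊕1⊕1⊕0⊕1⊕1⊕1⊕1⊕1 = 1
p16 = XOR of data positions {17,18,19,20,21,22,23,24,25,26,27,28,29,30,31} = 1⊕0⊕0⊕1⊕0⊕1⊕1⊕1⊕1⊕0⊕1⊕1⊕1⊕1⊕1 = 1
Codeword b1..b31 = 1111100110000101100101111011111

1111100110000101100101111011111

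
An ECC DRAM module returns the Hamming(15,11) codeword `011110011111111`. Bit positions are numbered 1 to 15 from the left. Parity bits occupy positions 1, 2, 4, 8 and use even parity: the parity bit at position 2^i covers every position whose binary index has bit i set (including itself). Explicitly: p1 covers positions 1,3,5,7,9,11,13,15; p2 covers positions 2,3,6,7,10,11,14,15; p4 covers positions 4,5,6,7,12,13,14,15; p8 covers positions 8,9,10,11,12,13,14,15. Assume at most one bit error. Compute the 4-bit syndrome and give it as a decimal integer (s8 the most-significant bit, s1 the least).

s1: b1⊕b3⊕b5⊕b7⊕b9⊕b11⊕b13⊕b15 = 0⊕1⊕1⊕0⊕1⊕1⊕1⊕1 = 0
s2: b2⊕b3⊕b6⊕b7⊕b10⊕b11⊕b14⊕b15 = 1⊕1⊕0⊕0⊕1⊕1⊕1⊕1 = 0
s4: b4⊕b5⊕b6⊕b7⊕b12⊕b13⊕b14⊕b15 = 1⊕1⊕0⊕0⊕1⊕1⊕1⊕1 = 0
s8: b8⊕b9⊕b10⊕b11⊕b12⊕b13⊕b14⊕b15 = 1⊕1⊕1⊕1⊕1⊕1⊕1⊕1 = 0
Syndrome (s8...s1) = 0000 → position 0 (no error).

0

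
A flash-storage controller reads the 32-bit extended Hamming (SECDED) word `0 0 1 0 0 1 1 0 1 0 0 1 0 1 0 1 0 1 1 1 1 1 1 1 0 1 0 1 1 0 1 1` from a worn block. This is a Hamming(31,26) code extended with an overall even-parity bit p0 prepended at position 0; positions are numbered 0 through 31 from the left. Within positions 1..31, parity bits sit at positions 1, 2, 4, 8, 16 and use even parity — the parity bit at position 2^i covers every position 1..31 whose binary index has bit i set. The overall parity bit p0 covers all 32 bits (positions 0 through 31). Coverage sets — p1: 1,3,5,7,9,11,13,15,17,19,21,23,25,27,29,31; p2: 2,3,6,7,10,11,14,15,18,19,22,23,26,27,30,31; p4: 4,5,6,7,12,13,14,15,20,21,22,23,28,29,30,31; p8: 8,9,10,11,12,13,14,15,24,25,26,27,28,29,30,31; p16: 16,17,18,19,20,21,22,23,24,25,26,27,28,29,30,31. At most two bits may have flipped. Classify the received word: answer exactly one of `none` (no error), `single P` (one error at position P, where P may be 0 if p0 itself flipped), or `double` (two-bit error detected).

single 15

s1: b1⊕b3⊕b5⊕b7⊕b9⊕b11⊕b13⊕b15⊕b17⊕b19⊕b21⊕b23⊕b25⊕b27⊕b29⊕b31 = 0⊕0⊕1⊕0⊕0⊕1⊕1⊕1⊕1⊕1⊕1⊕1⊕1⊕1⊕0⊕1 = 1
s2: b2⊕b3⊕b6⊕b7⊕b10⊕b11⊕b14⊕b15⊕b18⊕b19⊕b22⊕b23⊕b26⊕b27⊕b30⊕b31 = 1⊕0⊕1⊕0⊕0⊕1⊕0⊕1⊕1⊕1⊕1⊕1⊕0⊕1⊕1⊕1 = 1
s4: b4⊕b5⊕b6⊕b7⊕b12⊕b13⊕b14⊕b15⊕b20⊕b21⊕b22⊕b23⊕b28⊕b29⊕b30⊕b31 = 0⊕1⊕1⊕0⊕0⊕1⊕0⊕1⊕1⊕1⊕1⊕1⊕1⊕0⊕1⊕1 = 1
s8: b8⊕b9⊕b10⊕b11⊕b12⊕b13⊕b14⊕b15⊕b24⊕b25⊕b26⊕b27⊕b28⊕b29⊕b30⊕b31 = 1⊕0⊕0⊕1⊕0⊕1⊕0⊕1⊕0⊕1⊕0⊕1⊕1⊕0⊕1⊕1 = 1
s16: b16⊕b17⊕b18⊕b19⊕b20⊕b21⊕b22⊕b23⊕b24⊕b25⊕b26⊕b27⊕b28⊕b29⊕b30⊕b31 = 0⊕1⊕1⊕1⊕1⊕1⊕1⊕1⊕0⊕1⊕0⊕1⊕1⊕0⊕1⊕1 = 0
Syndrome (s16...s1) = 01111 → position 15.
Overall parity (XOR of all 32 bits, including p0): 0⊕0⊕1⊕0⊕0⊕1⊕1⊕0⊕1⊕0⊕0⊕1⊕0⊕1⊕0⊕1⊕0⊕1⊕1⊕1⊕1⊕1⊕1⊕1⊕0⊕1⊕0⊕1⊕1⊕0⊕1⊕1 = 1
Overall=1, syndrome position=15 → single-bit error at position 15.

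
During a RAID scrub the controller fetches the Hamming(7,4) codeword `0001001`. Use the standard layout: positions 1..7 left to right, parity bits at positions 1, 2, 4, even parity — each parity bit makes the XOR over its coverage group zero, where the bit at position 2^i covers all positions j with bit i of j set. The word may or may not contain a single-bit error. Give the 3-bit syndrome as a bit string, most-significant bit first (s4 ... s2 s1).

s1: b1⊕b3⊕b5⊕b7 = 0⊕0⊕0⊕1 = 1
s2: b2⊕b3⊕b6⊕b7 = 0⊕0⊕0⊕1 = 1
s4: b4⊕b5⊕b6⊕b7 = 1⊕0⊕0⊕1 = 0
Syndrome (s4...s1) = 011 → position 3.

011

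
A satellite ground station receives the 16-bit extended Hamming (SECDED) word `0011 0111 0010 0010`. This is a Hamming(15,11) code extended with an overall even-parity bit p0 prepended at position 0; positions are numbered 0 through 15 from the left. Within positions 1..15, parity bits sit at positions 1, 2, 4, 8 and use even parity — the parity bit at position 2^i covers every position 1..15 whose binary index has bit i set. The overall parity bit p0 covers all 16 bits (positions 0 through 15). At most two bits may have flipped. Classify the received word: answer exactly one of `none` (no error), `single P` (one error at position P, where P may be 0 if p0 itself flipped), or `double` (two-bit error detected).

s1: b1⊕b3⊕b5⊕b7⊕b9⊕b11⊕b13⊕b15 = 0⊕1⊕1⊕1⊕0⊕0⊕0⊕0 = 1
s2: b2⊕b3⊕b6⊕b7⊕b10⊕b11⊕b14⊕b15 = 1⊕1⊕1⊕1⊕1⊕0⊕1⊕0 = 0
s4: b4⊕b5⊕b6⊕b7⊕b12⊕b13⊕b14⊕b15 = 0⊕1⊕1⊕1⊕0⊕0⊕1⊕0 = 0
s8: b8⊕b9⊕b10⊕b11⊕b12⊕b13⊕b14⊕b15 = 0⊕0⊕1⊕0⊕0⊕0⊕1⊕0 = 0
Syndrome (s8...s1) = 0001 → position 1.
Overall parity (XOR of all 16 bits, including p0): 0⊕0⊕1⊕1⊕0⊕1⊕1⊕1⊕0⊕0⊕1⊕0⊕0⊕0⊕1⊕0 = 1
Overall=1, syndrome position=1 → single-bit error at position 1.

single 1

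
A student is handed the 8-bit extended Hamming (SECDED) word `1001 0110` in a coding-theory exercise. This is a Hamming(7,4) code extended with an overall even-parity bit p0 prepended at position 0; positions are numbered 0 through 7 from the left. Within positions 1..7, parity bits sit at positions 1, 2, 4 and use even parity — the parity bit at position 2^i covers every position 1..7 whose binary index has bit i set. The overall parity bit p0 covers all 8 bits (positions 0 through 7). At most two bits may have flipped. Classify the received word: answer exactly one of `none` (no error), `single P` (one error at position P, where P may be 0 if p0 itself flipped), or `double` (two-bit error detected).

s1: b1⊕b3⊕b5⊕b7 = 0⊕1⊕1⊕0 = 0
s2: b2⊕b3⊕b6⊕b7 = 0⊕1⊕1⊕0 = 0
s4: b4⊕b5⊕b6⊕b7 = 0⊕1⊕1⊕0 = 0
Syndrome (s4...s1) = 000 → position 0 (no error).
Overall parity (XOR of all 8 bits, including p0): 1⊕0⊕0⊕1⊕0⊕1⊕1⊕0 = 0
Overall=0, syndrome position=0 → no error.

none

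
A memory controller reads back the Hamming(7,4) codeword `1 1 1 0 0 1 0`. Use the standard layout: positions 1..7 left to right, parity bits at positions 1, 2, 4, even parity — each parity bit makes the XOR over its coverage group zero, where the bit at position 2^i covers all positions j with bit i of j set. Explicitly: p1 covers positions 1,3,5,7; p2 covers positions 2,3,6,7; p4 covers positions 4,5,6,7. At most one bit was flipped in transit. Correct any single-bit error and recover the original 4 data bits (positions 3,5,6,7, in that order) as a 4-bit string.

1000

s1: b1⊕b3⊕b5⊕b7 = 1⊕1⊕0⊕0 = 0
s2: b2⊕b3⊕b6⊕b7 = 1⊕1⊕1⊕0 = 1
s4: b4⊕b5⊕b6⊕b7 = 0⊕0⊕1⊕0 = 1
Syndrome (s4...s1) = 110 → position 6.
Flip bit 6: corrected codeword = 1110000
Data bits at positions 3,5,6,7: 1000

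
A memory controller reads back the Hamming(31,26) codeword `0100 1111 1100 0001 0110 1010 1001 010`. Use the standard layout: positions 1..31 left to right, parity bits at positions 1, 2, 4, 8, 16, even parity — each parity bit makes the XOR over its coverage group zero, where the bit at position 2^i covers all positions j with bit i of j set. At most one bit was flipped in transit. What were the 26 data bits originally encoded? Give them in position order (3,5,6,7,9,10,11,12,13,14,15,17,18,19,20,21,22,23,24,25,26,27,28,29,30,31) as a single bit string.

00111100000011010101001010

s1: b1⊕b3⊕b5⊕b7⊕b9⊕b11⊕b13⊕b15⊕b17⊕b19⊕b21⊕b23⊕b25⊕b27⊕b29⊕b31 = 0⊕0⊕1⊕1⊕1⊕0⊕0⊕0⊕0⊕1⊕1⊕1⊕1⊕0⊕0⊕0 = 1
s2: b2⊕b3⊕b6⊕b7⊕b10⊕b11⊕b14⊕b15⊕b18⊕b19⊕b22⊕b23⊕b26⊕b27⊕b30⊕b31 = 1⊕0⊕1⊕1⊕1⊕0⊕0⊕0⊕1⊕1⊕0⊕1⊕0⊕0⊕1⊕0 = 0
s4: b4⊕b5⊕b6⊕b7⊕b12⊕b13⊕b14⊕b15⊕b20⊕b21⊕b22⊕b23⊕b28⊕b29⊕b30⊕b31 = 0⊕1⊕1⊕1⊕0⊕0⊕0⊕0⊕0⊕1⊕0⊕1⊕1⊕0⊕1⊕0 = 1
s8: b8⊕b9⊕b10⊕b11⊕b12⊕b13⊕b14⊕b15⊕b24⊕b25⊕b26⊕b27⊕b28⊕b29⊕b30⊕b31 = 1⊕1⊕1⊕0⊕0⊕0⊕0⊕0⊕0⊕1⊕0⊕0⊕1⊕0⊕1⊕0 = 0
s16: b16⊕b17⊕b18⊕b19⊕b20⊕b21⊕b22⊕b23⊕b24⊕b25⊕b26⊕b27⊕b28⊕b29⊕b30⊕b31 = 1⊕0⊕1⊕1⊕0⊕1⊕0⊕1⊕0⊕1⊕0⊕0⊕1⊕0⊕1⊕0 = 0
Syndrome (s16...s1) = 00101 → position 5.
Flip bit 5: corrected codeword = 0100011111000001011010101001010
Data bits at positions 3,5,6,7,9,10,11,12,13,14,15,17,18,19,20,21,22,23,24,25,26,27,28,29,30,31: 00111100000011010101001010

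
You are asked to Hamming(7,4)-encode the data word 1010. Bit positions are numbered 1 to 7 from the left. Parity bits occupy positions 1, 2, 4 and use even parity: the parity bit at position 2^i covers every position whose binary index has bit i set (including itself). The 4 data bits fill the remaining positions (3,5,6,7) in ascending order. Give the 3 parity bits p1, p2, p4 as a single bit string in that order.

101

Place data bits at non-power-of-two positions: b3=1, b5=0, b6=1, b7=0.
p1 = XOR of data positions {3,5,7} = 1⊕0⊕0 = 1
p2 = XOR of data positions {3,6,7} = 1⊕1⊕0 = 0
p4 = XOR of data positions {5,6,7} = 0⊕1⊕0 = 1
Parity bits p1,p2,p4 = 101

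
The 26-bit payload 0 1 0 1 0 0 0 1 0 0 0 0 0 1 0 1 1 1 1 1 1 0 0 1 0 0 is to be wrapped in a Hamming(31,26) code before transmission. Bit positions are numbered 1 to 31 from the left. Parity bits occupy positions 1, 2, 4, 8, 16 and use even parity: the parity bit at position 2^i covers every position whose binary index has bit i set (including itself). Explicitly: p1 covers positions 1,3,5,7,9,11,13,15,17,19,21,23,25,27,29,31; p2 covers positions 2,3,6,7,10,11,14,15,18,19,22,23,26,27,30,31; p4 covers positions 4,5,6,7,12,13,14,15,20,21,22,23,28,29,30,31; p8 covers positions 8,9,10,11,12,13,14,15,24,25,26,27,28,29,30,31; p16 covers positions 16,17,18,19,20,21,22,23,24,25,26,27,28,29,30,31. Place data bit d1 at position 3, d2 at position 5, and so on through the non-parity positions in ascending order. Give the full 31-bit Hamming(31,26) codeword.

1101101100010000001011111100100

Place data bits at non-power-of-two positions: b3=0, b5=1, b6=0, b7=1, b9=0, b10=0, b11=0, b12=1, b13=0, b14=0, b15=0, b17=0, b18=0, b19=1, b20=0, b21=1, b22=1, b23=1, b24=1, b25=1, b26=1, b27=0, b28=0, b29=1, b30=0, b31=0.
p1 = XOR of data positions {3,5,7,9,11,13,15,17,19,21,23,25,27,29,31} = 0⊕1⊕1⊕0⊕0⊕0⊕0⊕0⊕1⊕1⊕1⊕1⊕0⊕1⊕0 = 1
p2 = XOR of data positions {3,6,7,10,11,14,15,18,19,22,23,26,27,30,31} = 0⊕0⊕1⊕0⊕0⊕0⊕0⊕0⊕1⊕1⊕1⊕1⊕0⊕0⊕0 = 1
p4 = XOR of data positions {5,6,7,12,13,14,15,20,21,22,23,28,29,30,31} = 1⊕0⊕1⊕1⊕0⊕0⊕0⊕0⊕1⊕1⊕1⊕0⊕1⊕0⊕0 = 1
p8 = XOR of data positions {9,10,11,12,13,14,15,24,25,26,27,28,29,30,31} = 0⊕0⊕0⊕1⊕0⊕0⊕0⊕1⊕1⊕1⊕0⊕0⊕1⊕0⊕0 = 1
p16 = XOR of data positions {17,18,19,20,21,22,23,24,25,26,27,28,29,30,31} = 0⊕0⊕1⊕0⊕1⊕1⊕1⊕1⊕1⊕1⊕0⊕0⊕1⊕0⊕0 = 0
Codeword b1..b31 = 1101101100010000001011111100100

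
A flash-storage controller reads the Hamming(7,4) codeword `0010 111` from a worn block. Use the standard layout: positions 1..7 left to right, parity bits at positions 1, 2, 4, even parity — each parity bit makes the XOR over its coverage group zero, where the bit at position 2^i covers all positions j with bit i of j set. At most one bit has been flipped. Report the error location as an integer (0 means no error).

s1: b1⊕b3⊕b5⊕b7 = 0⊕1⊕1⊕1 = 1
s2: b2⊕b3⊕b6⊕b7 = 0⊕1⊕1⊕1 = 1
s4: b4⊕b5⊕b6⊕b7 = 0⊕1⊕1⊕1 = 1
Syndrome (s4...s1) = 111 → position 7.

7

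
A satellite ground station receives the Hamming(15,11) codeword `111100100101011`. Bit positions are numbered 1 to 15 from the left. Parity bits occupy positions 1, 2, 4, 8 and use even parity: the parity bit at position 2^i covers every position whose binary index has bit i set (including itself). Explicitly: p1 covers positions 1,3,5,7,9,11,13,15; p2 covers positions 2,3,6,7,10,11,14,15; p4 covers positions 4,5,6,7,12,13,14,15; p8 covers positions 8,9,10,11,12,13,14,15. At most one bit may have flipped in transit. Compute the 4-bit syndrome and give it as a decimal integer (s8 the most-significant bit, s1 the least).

4

s1: b1⊕b3⊕b5⊕b7⊕b9⊕b11⊕b13⊕b15 = 1⊕1⊕0⊕1⊕0⊕0⊕0⊕1 = 0
s2: b2⊕b3⊕b6⊕b7⊕b10⊕b11⊕b14⊕b15 = 1⊕1⊕0⊕1⊕1⊕0⊕1⊕1 = 0
s4: b4⊕b5⊕b6⊕b7⊕b12⊕b13⊕b14⊕b15 = 1⊕0⊕0⊕1⊕1⊕0⊕1⊕1 = 1
s8: b8⊕b9⊕b10⊕b11⊕b12⊕b13⊕b14⊕b15 = 0⊕0⊕1⊕0⊕1⊕0⊕1⊕1 = 0
Syndrome (s8...s1) = 0100 → position 4.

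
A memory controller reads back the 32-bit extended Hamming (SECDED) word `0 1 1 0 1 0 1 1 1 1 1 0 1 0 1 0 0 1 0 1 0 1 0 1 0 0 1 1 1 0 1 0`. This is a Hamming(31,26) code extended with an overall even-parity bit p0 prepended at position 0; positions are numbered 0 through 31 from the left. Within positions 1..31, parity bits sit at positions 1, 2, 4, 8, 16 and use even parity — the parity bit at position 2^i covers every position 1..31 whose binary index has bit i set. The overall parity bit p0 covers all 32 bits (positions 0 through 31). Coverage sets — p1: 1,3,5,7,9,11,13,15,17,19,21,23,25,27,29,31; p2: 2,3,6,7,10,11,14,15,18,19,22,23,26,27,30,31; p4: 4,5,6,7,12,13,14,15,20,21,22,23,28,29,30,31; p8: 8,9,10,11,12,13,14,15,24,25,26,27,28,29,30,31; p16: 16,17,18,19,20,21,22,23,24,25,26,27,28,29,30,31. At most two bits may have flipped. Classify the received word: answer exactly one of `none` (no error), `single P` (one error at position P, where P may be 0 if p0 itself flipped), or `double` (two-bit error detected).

s1: b1⊕b3⊕b5⊕b7⊕b9⊕b11⊕b13⊕b15⊕b17⊕b19⊕b21⊕b23⊕b25⊕b27⊕b29⊕b31 = 1⊕0⊕0⊕1⊕1⊕0⊕0⊕0⊕1⊕1⊕1⊕1⊕0⊕1⊕0⊕0 = 0
s2: b2⊕b3⊕b6⊕b7⊕b10⊕b11⊕b14⊕b15⊕b18⊕b19⊕b22⊕b23⊕b26⊕b27⊕b30⊕b31 = 1⊕0⊕1⊕1⊕1⊕0⊕1⊕0⊕0⊕1⊕0⊕1⊕1⊕1⊕1⊕0 = 0
s4: b4⊕b5⊕b6⊕b7⊕b12⊕b13⊕b14⊕b15⊕b20⊕b21⊕b22⊕b23⊕b28⊕b29⊕b30⊕b31 = 1⊕0⊕1⊕1⊕1⊕0⊕1⊕0⊕0⊕1⊕0⊕1⊕1⊕0⊕1⊕0 = 1
s8: b8⊕b9⊕b10⊕b11⊕b12⊕b13⊕b14⊕b15⊕b24⊕b25⊕b26⊕b27⊕b28⊕b29⊕b30⊕b31 = 1⊕1⊕1⊕0⊕1⊕0⊕1⊕0⊕0⊕0⊕1⊕1⊕1⊕0⊕1⊕0 = 1
s16: b16⊕b17⊕b18⊕b19⊕b20⊕b21⊕b22⊕b23⊕b24⊕b25⊕b26⊕b27⊕b28⊕b29⊕b30⊕b31 = 0⊕1⊕0⊕1⊕0⊕1⊕0⊕1⊕0⊕0⊕1⊕1⊕1⊕0⊕1⊕0 = 0
Syndrome (s16...s1) = 01100 → position 12.
Overall parity (XOR of all 32 bits, including p0): 0⊕1⊕1⊕0⊕1⊕0⊕1⊕1⊕1⊕1⊕1⊕0⊕1⊕0⊕1⊕0⊕0⊕1⊕0⊕1⊕0⊕1⊕0⊕1⊕0⊕0⊕1⊕1⊕1⊕0⊕1⊕0 = 0
Overall=0, syndrome position=12 → double-bit error detected (uncorrectable).

double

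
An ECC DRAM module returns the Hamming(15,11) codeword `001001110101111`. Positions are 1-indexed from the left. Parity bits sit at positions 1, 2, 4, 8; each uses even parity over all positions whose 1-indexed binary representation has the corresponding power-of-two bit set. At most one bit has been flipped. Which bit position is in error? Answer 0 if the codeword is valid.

0

s1: b1⊕b3⊕b5⊕b7⊕b9⊕b11⊕b13⊕b15 = 0⊕1⊕0⊕1⊕0⊕0⊕1⊕1 = 0
s2: b2⊕b3⊕b6⊕b7⊕b10⊕b11⊕b14⊕b15 = 0⊕1⊕1⊕1⊕1⊕0⊕1⊕1 = 0
s4: b4⊕b5⊕b6⊕b7⊕b12⊕b13⊕b14⊕b15 = 0⊕0⊕1⊕1⊕1⊕1⊕1⊕1 = 0
s8: b8⊕b9⊕b10⊕b11⊕b12⊕b13⊕b14⊕b15 = 1⊕0⊕1⊕0⊕1⊕1⊕1⊕1 = 0
Syndrome (s8...s1) = 0000 → position 0 (no error).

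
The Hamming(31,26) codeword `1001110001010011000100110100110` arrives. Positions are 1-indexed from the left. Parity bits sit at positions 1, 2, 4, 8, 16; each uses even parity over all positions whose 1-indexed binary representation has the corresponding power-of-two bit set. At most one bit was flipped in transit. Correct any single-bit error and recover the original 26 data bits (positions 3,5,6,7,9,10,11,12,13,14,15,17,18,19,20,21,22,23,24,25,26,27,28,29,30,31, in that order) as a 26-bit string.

s1: b1⊕b3⊕b5⊕b7⊕b9⊕b11⊕b13⊕b15⊕b17⊕b19⊕b21⊕b23⊕b25⊕b27⊕b29⊕b31 = 1⊕0⊕1⊕0⊕0⊕0⊕0⊕1⊕0⊕0⊕0⊕1⊕0⊕0⊕1⊕0 = 1
s2: b2⊕b3⊕b6⊕b7⊕b10⊕b11⊕b14⊕b15⊕b18⊕b19⊕b22⊕b23⊕b26⊕b27⊕b30⊕b31 = 0⊕0⊕1⊕0⊕1⊕0⊕0⊕1⊕0⊕0⊕0⊕1⊕1⊕0⊕1⊕0 = 0
s4: b4⊕b5⊕b6⊕b7⊕b12⊕b13⊕b14⊕b15⊕b20⊕b21⊕b22⊕b23⊕b28⊕b29⊕b30⊕b31 = 1⊕1⊕1⊕0⊕1⊕0⊕0⊕1⊕1⊕0⊕0⊕1⊕0⊕1⊕1⊕0 = 1
s8: b8⊕b9⊕b10⊕b11⊕b12⊕b13⊕b14⊕b15⊕b24⊕b25⊕b26⊕b27⊕b28⊕b29⊕b30⊕b31 = 0⊕0⊕1⊕0⊕1⊕0⊕0⊕1⊕1⊕0⊕1⊕0⊕0⊕1⊕1⊕0 = 1
s16: b16⊕b17⊕b18⊕b19⊕b20⊕b21⊕b22⊕b23⊕b24⊕b25⊕b26⊕b27⊕b28⊕b29⊕b30⊕b31 = 1⊕0⊕0⊕0⊕1⊕0⊕0⊕1⊕1⊕0⊕1⊕0⊕0⊕1⊕1⊕0 = 1
Syndrome (s16...s1) = 11101 → position 29.
Flip bit 29: corrected codeword = 1001110001010011000100110100010
Data bits at positions 3,5,6,7,9,10,11,12,13,14,15,17,18,19,20,21,22,23,24,25,26,27,28,29,30,31: 01100101001000100110100010

01100101001000100110100010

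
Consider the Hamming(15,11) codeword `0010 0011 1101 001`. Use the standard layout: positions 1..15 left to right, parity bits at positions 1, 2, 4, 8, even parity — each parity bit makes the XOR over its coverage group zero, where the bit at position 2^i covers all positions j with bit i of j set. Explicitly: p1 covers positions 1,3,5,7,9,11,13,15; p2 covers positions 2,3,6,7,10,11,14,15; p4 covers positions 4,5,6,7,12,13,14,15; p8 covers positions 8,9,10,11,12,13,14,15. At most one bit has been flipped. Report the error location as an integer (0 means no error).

s1: b1⊕b3⊕b5⊕b7⊕b9⊕b11⊕b13⊕b15 = 0⊕1⊕0⊕1⊕1⊕0⊕0⊕1 = 0
s2: b2⊕b3⊕b6⊕b7⊕b10⊕b11⊕b14⊕b15 = 0⊕1⊕0⊕1⊕1⊕0⊕0⊕1 = 0
s4: b4⊕b5⊕b6⊕b7⊕b12⊕b13⊕b14⊕b15 = 0⊕0⊕0⊕1⊕1⊕0⊕0⊕1 = 1
s8: b8⊕b9⊕b10⊕b11⊕b12⊕b13⊕b14⊕b15 = 1⊕1⊕1⊕0⊕1⊕0⊕0⊕1 = 1
Syndrome (s8...s1) = 1100 → position 12.

12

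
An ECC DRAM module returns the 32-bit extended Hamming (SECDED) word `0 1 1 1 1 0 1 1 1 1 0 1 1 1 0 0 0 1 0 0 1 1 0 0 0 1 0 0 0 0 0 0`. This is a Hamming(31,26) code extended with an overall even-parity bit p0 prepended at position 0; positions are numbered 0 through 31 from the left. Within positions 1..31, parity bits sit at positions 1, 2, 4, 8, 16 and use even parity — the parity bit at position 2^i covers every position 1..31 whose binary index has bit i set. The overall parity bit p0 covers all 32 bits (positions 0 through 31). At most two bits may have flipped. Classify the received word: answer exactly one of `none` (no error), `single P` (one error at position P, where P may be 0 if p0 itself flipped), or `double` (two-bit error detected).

single 7

s1: b1⊕b3⊕b5⊕b7⊕b9⊕b11⊕b13⊕b15⊕b17⊕b19⊕b21⊕b23⊕b25⊕b27⊕b29⊕b31 = 1⊕1⊕0⊕1⊕1⊕1⊕1⊕0⊕1⊕0⊕1⊕0⊕1⊕0⊕0⊕0 = 1
s2: b2⊕b3⊕b6⊕b7⊕b10⊕b11⊕b14⊕b15⊕b18⊕b19⊕b22⊕b23⊕b26⊕b27⊕b30⊕b31 = 1⊕1⊕1⊕1⊕0⊕1⊕0⊕0⊕0⊕0⊕0⊕0⊕0⊕0⊕0⊕0 = 1
s4: b4⊕b5⊕b6⊕b7⊕b12⊕b13⊕b14⊕b15⊕b20⊕b21⊕b22⊕b23⊕b28⊕b29⊕b30⊕b31 = 1⊕0⊕1⊕1⊕1⊕1⊕0⊕0⊕1⊕1⊕0⊕0⊕0⊕0⊕0⊕0 = 1
s8: b8⊕b9⊕b10⊕b11⊕b12⊕b13⊕b14⊕b15⊕b24⊕b25⊕b26⊕b27⊕b28⊕b29⊕b30⊕b31 = 1⊕1⊕0⊕1⊕1⊕1⊕0⊕0⊕0⊕1⊕0⊕0⊕0⊕0⊕0⊕0 = 0
s16: b16⊕b17⊕b18⊕b19⊕b20⊕b21⊕b22⊕b23⊕b24⊕b25⊕b26⊕b27⊕b28⊕b29⊕b30⊕b31 = 0⊕1⊕0⊕0⊕1⊕1⊕0⊕0⊕0⊕1⊕0⊕0⊕0⊕0⊕0⊕0 = 0
Syndrome (s16...s1) = 00111 → position 7.
Overall parity (XOR of all 32 bits, including p0): 0⊕1⊕1⊕1⊕1⊕0⊕1⊕1⊕1⊕1⊕0⊕1⊕1⊕1⊕0⊕0⊕0⊕1⊕0⊕0⊕1⊕1⊕0⊕0⊕0⊕1⊕0⊕0⊕0⊕0⊕0⊕0 = 1
Overall=1, syndrome position=7 → single-bit error at position 7.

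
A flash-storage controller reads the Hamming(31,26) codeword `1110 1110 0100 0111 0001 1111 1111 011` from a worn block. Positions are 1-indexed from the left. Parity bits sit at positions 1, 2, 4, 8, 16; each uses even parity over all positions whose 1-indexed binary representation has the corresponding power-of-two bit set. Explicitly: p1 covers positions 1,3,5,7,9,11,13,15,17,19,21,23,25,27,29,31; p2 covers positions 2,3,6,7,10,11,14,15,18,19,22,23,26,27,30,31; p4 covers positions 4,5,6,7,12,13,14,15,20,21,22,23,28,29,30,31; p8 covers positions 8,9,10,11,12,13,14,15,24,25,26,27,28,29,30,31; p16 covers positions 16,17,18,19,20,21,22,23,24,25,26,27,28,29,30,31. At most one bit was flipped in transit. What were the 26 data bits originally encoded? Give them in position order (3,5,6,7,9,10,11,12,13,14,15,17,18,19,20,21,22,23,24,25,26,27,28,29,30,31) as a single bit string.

s1: b1⊕b3⊕b5⊕b7⊕b9⊕b11⊕b13⊕b15⊕b17⊕b19⊕b21⊕b23⊕b25⊕b27⊕b29⊕b31 = 1⊕1⊕1⊕1⊕0⊕0⊕0⊕1⊕0⊕0⊕1⊕1⊕1⊕1⊕0⊕1 = 0
s2: b2⊕b3⊕b6⊕b7⊕b10⊕b11⊕b14⊕b15⊕b18⊕b19⊕b22⊕b23⊕b26⊕b27⊕b30⊕b31 = 1⊕1⊕1⊕1⊕1⊕0⊕1⊕1⊕0⊕0⊕1⊕1⊕1⊕1⊕1⊕1 = 1
s4: b4⊕b5⊕b6⊕b7⊕b12⊕b13⊕b14⊕b15⊕b20⊕b21⊕b22⊕b23⊕b28⊕b29⊕b30⊕b31 = 0⊕1⊕1⊕1⊕0⊕0⊕1⊕1⊕1⊕1⊕1⊕1⊕1⊕0⊕1⊕1 = 0
s8: b8⊕b9⊕b10⊕b11⊕b12⊕b13⊕b14⊕b15⊕b24⊕b25⊕b26⊕b27⊕b28⊕b29⊕b30⊕b31 = 0⊕0⊕1⊕0⊕0⊕0⊕1⊕1⊕1⊕1⊕1⊕1⊕1⊕0⊕1⊕1 = 0
s16: b16⊕b17⊕b18⊕b19⊕b20⊕b21⊕b22⊕b23⊕b24⊕b25⊕b26⊕b27⊕b28⊕b29⊕b30⊕b31 = 1⊕0⊕0⊕0⊕1⊕1⊕1⊕1⊕1⊕1⊕1⊕1⊕1⊕0⊕1⊕1 = 0
Syndrome (s16...s1) = 00010 → position 2.
Flip bit 2: corrected codeword = 1010111001000111000111111111011
Data bits at positions 3,5,6,7,9,10,11,12,13,14,15,17,18,19,20,21,22,23,24,25,26,27,28,29,30,31: 11110100011000111111111011

11110100011000111111111011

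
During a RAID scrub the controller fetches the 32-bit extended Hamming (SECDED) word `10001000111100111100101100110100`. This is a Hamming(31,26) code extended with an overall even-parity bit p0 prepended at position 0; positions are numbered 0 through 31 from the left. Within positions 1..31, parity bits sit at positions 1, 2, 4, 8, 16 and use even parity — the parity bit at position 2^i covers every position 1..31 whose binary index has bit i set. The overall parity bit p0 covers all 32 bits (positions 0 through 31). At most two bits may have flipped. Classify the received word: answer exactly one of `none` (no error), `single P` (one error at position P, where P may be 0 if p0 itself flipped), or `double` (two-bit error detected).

s1: b1⊕b3⊕b5⊕b7⊕b9⊕b11⊕b13⊕b15⊕b17⊕b19⊕b21⊕b23⊕b25⊕b27⊕b29⊕b31 = 0⊕0⊕0⊕0⊕1⊕1⊕0⊕1⊕1⊕0⊕0⊕1⊕0⊕1⊕1⊕0 = 1
s2: b2⊕b3⊕b6⊕b7⊕b10⊕b11⊕b14⊕b15⊕b18⊕b19⊕b22⊕b23⊕b26⊕b27⊕b30⊕b31 = 0⊕0⊕0⊕0⊕1⊕1⊕1⊕1⊕0⊕0⊕1⊕1⊕1⊕1⊕0⊕0 = 0
s4: b4⊕b5⊕b6⊕b7⊕b12⊕b13⊕b14⊕b15⊕b20⊕b21⊕b22⊕b23⊕b28⊕b29⊕b30⊕b31 = 1⊕0⊕0⊕0⊕0⊕0⊕1⊕1⊕1⊕0⊕1⊕1⊕0⊕1⊕0⊕0 = 1
s8: b8⊕b9⊕b10⊕b11⊕b12⊕b13⊕b14⊕b15⊕b24⊕b25⊕b26⊕b27⊕b28⊕b29⊕b30⊕b31 = 1⊕1⊕1⊕1⊕0⊕0⊕1⊕1⊕0⊕0⊕1⊕1⊕0⊕1⊕0⊕0 = 1
s16: b16⊕b17⊕b18⊕b19⊕b20⊕b21⊕b22⊕b23⊕b24⊕b25⊕b26⊕b27⊕b28⊕b29⊕b30⊕b31 = 1⊕1⊕0⊕0⊕1⊕0⊕1⊕1⊕0⊕0⊕1⊕1⊕0⊕1⊕0⊕0 = 0
Syndrome (s16...s1) = 01101 → position 13.
Overall parity (XOR of all 32 bits, including p0): 1⊕0⊕0⊕0⊕1⊕0⊕0⊕0⊕1⊕1⊕1⊕1⊕0⊕0⊕1⊕1⊕1⊕1⊕0⊕0⊕1⊕0⊕1⊕1⊕0⊕0⊕1⊕1⊕0⊕1⊕0⊕0 = 0
Overall=0, syndrome position=13 → double-bit error detected (uncorrectable).

double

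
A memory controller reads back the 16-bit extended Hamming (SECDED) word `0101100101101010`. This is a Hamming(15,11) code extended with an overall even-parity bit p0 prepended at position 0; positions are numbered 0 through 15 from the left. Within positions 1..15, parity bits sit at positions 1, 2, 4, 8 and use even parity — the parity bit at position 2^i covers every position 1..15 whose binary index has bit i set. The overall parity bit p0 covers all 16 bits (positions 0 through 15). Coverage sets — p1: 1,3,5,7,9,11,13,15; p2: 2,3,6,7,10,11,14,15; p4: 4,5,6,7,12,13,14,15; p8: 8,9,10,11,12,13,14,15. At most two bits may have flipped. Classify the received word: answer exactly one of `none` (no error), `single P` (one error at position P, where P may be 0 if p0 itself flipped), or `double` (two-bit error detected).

none

s1: b1⊕b3⊕b5⊕b7⊕b9⊕b11⊕b13⊕b15 = 1⊕1⊕0⊕1⊕1⊕0⊕0⊕0 = 0
s2: b2⊕b3⊕b6⊕b7⊕b10⊕b11⊕b14⊕b15 = 0⊕1⊕0⊕1⊕1⊕0⊕1⊕0 = 0
s4: b4⊕b5⊕b6⊕b7⊕b12⊕b13⊕b14⊕b15 = 1⊕0⊕0⊕1⊕1⊕0⊕1⊕0 = 0
s8: b8⊕b9⊕b10⊕b11⊕b12⊕b13⊕b14⊕b15 = 0⊕1⊕1⊕0⊕1⊕0⊕1⊕0 = 0
Syndrome (s8...s1) = 0000 → position 0 (no error).
Overall parity (XOR of all 16 bits, including p0): 0⊕1⊕0⊕1⊕1⊕0⊕0⊕1⊕0⊕1⊕1⊕0⊕1⊕0⊕1⊕0 = 0
Overall=0, syndrome position=0 → no error.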